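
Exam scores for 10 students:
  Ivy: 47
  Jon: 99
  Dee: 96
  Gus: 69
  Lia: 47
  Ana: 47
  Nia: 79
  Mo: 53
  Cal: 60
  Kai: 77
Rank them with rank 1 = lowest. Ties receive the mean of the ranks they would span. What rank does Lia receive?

Sorted (ascending): 47, 47, 47, 53, 60, 69, 77, 79, 96, 99
The 3 values of 47 occupy positions 1–3 → average rank 2.
Lia has value 47 → rank 2.

2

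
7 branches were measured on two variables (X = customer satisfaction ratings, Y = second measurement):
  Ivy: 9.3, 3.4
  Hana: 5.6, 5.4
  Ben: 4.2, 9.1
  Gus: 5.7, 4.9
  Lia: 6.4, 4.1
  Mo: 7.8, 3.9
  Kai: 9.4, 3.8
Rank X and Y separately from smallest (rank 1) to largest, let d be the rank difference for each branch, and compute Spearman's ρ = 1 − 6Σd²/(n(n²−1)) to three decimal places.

Ranks of variable 1: 6, 2, 1, 3, 4, 5, 7
Ranks of variable 2: 1, 6, 7, 5, 4, 3, 2
d = r₁ − r₂: 5, -4, -6, -2, 0, 2, 5
d²: 25, 16, 36, 4, 0, 4, 25; Σd² = 110
ρ = 1 − 6·110/(7·48) = 1 − 660/336 = -0.964

-0.964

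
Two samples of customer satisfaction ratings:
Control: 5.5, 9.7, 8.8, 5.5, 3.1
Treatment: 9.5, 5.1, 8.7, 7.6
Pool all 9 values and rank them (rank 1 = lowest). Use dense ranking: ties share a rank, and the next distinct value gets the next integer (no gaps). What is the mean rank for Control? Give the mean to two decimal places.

4.20

Sorted (ascending): 3.1, 5.1, 5.5, 5.5, 7.6, 8.7, 8.8, 9.5, 9.7
The 2 values of 5.5 share dense rank 3.
Remaining distinct values take the next consecutive integers.
Control values → pooled ranks: 5.5→3, 9.7→8, 8.8→6, 5.5→3, 3.1→1
Mean rank = (3 + 8 + 6 + 3 + 1) / 5 = 4.20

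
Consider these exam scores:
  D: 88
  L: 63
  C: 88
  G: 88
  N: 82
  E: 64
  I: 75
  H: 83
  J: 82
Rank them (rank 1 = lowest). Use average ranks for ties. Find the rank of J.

4.5

Sorted (ascending): 63, 64, 75, 82, 82, 83, 88, 88, 88
The 2 values of 82 occupy positions 4–5 → average rank (4+5)/2 = 4.5.
The 3 values of 88 occupy positions 7–9 → average rank 8.
J has value 82 → rank 4.5.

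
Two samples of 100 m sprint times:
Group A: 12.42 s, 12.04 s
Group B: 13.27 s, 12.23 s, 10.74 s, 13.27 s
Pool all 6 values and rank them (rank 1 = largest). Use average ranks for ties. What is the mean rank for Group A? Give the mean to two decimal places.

Sorted (descending): 13.27, 13.27, 12.42, 12.23, 12.04, 10.74
The 2 values of 13.27 occupy positions 1–2 → average rank (1+2)/2 = 1.5.
Group A values → pooled ranks: 12.42→3, 12.04→5
Mean rank = (3 + 5) / 2 = 4.00

4.00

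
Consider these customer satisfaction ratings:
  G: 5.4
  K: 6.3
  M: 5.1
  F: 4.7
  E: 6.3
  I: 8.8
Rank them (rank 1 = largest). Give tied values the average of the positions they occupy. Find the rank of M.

Sorted (descending): 8.8, 6.3, 6.3, 5.4, 5.1, 4.7
The 2 values of 6.3 occupy positions 2–3 → average rank (2+3)/2 = 2.5.
M has value 5.1 → rank 5.

5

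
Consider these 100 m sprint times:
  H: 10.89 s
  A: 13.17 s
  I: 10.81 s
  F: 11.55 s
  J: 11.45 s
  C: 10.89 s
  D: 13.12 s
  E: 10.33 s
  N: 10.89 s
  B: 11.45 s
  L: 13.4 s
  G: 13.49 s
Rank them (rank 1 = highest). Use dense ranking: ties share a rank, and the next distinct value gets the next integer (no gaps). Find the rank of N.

Sorted (descending): 13.49, 13.4, 13.17, 13.12, 11.55, 11.45, 11.45, 10.89, 10.89, 10.89, 10.81, 10.33
The 2 values of 11.45 share dense rank 6.
The 3 values of 10.89 share dense rank 7.
Remaining distinct values take the next consecutive integers.
N has value 10.89 s → rank 7.

7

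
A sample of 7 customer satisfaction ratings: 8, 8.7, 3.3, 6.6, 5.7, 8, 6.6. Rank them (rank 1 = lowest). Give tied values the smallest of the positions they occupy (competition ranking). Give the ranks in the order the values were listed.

Sorted (ascending): 3.3, 5.7, 6.6, 6.6, 8, 8, 8.7
The 2 values of 6.6 occupy positions 3–4 → each gets rank 3.
The 2 values of 8 occupy positions 5–6 → each gets rank 5.

5, 7, 1, 3, 2, 5, 3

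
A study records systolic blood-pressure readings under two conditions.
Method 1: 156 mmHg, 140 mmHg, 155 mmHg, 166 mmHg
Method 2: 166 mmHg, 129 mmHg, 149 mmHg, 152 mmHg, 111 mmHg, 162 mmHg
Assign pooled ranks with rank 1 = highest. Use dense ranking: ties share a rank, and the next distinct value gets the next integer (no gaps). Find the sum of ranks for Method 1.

Sorted (descending): 166, 166, 162, 156, 155, 152, 149, 140, 129, 111
The 2 values of 166 share dense rank 1.
Remaining distinct values take the next consecutive integers.
Method 1 values → pooled ranks: 156→3, 140→7, 155→4, 166→1
Rank sum = 3 + 7 + 4 + 1 = 15

15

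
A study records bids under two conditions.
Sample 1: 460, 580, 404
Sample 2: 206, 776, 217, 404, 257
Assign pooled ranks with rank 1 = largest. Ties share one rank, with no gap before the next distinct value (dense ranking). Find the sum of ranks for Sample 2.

Sorted (descending): 776, 580, 460, 404, 404, 257, 217, 206
The 2 values of 404 share dense rank 4.
Remaining distinct values take the next consecutive integers.
Sample 2 values → pooled ranks: 206→7, 776→1, 217→6, 404→4, 257→5
Rank sum = 7 + 1 + 6 + 4 + 5 = 23

23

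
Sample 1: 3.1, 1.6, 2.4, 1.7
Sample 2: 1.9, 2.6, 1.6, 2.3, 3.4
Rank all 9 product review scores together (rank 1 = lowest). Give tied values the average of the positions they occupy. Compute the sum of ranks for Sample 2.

Sorted (ascending): 1.6, 1.6, 1.7, 1.9, 2.3, 2.4, 2.6, 3.1, 3.4
The 2 values of 1.6 occupy positions 1–2 → average rank (1+2)/2 = 1.5.
Sample 2 values → pooled ranks: 1.9→4, 2.6→7, 1.6→1.5, 2.3→5, 3.4→9
Rank sum = 4 + 7 + 1.5 + 5 + 9 = 26.5

26.5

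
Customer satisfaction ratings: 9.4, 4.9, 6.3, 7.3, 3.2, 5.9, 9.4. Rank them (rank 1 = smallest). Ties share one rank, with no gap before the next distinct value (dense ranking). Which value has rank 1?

3.2

Sorted (ascending): 3.2, 4.9, 5.9, 6.3, 7.3, 9.4, 9.4
The 2 values of 9.4 share dense rank 6.
Remaining distinct values take the next consecutive integers.
Rank 1 → value 3.2.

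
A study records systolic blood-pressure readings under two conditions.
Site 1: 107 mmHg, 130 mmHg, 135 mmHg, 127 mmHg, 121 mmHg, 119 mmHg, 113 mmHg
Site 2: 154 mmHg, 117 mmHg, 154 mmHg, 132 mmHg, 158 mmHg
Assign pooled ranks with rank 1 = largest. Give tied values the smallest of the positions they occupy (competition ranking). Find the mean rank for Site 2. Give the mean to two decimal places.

Sorted (descending): 158, 154, 154, 135, 132, 130, 127, 121, 119, 117, 113, 107
The 2 values of 154 occupy positions 2–3 → each gets rank 2.
Site 2 values → pooled ranks: 154→2, 117→10, 154→2, 132→5, 158→1
Mean rank = (2 + 10 + 2 + 5 + 1) / 5 = 4.00

4.00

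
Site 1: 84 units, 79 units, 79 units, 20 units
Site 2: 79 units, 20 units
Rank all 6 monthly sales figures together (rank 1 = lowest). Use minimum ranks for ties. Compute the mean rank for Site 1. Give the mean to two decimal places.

Sorted (ascending): 20, 20, 79, 79, 79, 84
The 2 values of 20 occupy positions 1–2 → each gets rank 1.
The 3 values of 79 occupy positions 3–5 → each gets rank 3.
Site 1 values → pooled ranks: 84→6, 79→3, 79→3, 20→1
Mean rank = (6 + 3 + 3 + 1) / 4 = 3.25

3.25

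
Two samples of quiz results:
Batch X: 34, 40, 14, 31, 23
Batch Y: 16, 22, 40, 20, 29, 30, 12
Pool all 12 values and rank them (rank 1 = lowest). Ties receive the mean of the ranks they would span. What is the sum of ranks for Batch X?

Sorted (ascending): 12, 14, 16, 20, 22, 23, 29, 30, 31, 34, 40, 40
The 2 values of 40 occupy positions 11–12 → average rank (11+12)/2 = 11.5.
Batch X values → pooled ranks: 34→10, 40→11.5, 14→2, 31→9, 23→6
Rank sum = 10 + 11.5 + 2 + 9 + 6 = 38.5

38.5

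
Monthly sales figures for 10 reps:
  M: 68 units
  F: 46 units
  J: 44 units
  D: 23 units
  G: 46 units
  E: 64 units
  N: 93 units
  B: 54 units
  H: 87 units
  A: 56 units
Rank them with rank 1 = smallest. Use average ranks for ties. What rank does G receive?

Sorted (ascending): 23, 44, 46, 46, 54, 56, 64, 68, 87, 93
The 2 values of 46 occupy positions 3–4 → average rank (3+4)/2 = 3.5.
G has value 46 units → rank 3.5.

3.5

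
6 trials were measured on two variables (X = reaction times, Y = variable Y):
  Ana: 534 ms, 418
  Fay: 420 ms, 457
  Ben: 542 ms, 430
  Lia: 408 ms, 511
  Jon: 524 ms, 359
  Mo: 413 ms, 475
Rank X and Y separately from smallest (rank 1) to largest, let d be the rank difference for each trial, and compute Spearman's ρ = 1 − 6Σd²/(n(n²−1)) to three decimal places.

-0.771

Ranks of variable 1: 5, 3, 6, 1, 4, 2
Ranks of variable 2: 2, 4, 3, 6, 1, 5
d = r₁ − r₂: 3, -1, 3, -5, 3, -3
d²: 9, 1, 9, 25, 9, 9; Σd² = 62
ρ = 1 − 6·62/(6·35) = 1 − 372/210 = -0.771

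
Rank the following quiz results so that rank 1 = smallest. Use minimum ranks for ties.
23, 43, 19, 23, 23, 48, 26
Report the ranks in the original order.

2, 6, 1, 2, 2, 7, 5

Sorted (ascending): 19, 23, 23, 23, 26, 43, 48
The 3 values of 23 occupy positions 2–4 → each gets rank 2.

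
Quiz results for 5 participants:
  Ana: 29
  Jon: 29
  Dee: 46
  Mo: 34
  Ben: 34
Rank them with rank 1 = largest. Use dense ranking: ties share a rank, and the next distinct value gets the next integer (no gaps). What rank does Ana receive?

Sorted (descending): 46, 34, 34, 29, 29
The 2 values of 34 share dense rank 2.
The 2 values of 29 share dense rank 3.
Remaining distinct values take the next consecutive integers.
Ana has value 29 → rank 3.

3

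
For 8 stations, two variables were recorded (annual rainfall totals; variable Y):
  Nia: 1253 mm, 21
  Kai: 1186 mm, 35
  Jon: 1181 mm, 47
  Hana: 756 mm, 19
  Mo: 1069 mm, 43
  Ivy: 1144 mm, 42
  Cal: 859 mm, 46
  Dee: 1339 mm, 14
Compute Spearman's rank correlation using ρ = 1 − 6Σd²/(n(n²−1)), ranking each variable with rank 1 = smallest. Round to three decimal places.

Ranks of variable 1: 7, 6, 5, 1, 3, 4, 2, 8
Ranks of variable 2: 3, 4, 8, 2, 6, 5, 7, 1
d = r₁ − r₂: 4, 2, -3, -1, -3, -1, -5, 7
d²: 16, 4, 9, 1, 9, 1, 25, 49; Σd² = 114
ρ = 1 − 6·114/(8·63) = 1 − 684/504 = -0.357

-0.357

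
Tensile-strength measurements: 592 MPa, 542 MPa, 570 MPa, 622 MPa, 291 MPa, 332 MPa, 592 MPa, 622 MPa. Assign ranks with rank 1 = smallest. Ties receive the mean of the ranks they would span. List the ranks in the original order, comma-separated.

5.5, 3, 4, 7.5, 1, 2, 5.5, 7.5

Sorted (ascending): 291, 332, 542, 570, 592, 592, 622, 622
The 2 values of 592 occupy positions 5–6 → average rank (5+6)/2 = 5.5.
The 2 values of 622 occupy positions 7–8 → average rank (7+8)/2 = 7.5.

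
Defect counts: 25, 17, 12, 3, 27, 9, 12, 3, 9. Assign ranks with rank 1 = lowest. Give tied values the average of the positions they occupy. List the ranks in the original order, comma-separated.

Sorted (ascending): 3, 3, 9, 9, 12, 12, 17, 25, 27
The 2 values of 3 occupy positions 1–2 → average rank (1+2)/2 = 1.5.
The 2 values of 9 occupy positions 3–4 → average rank (3+4)/2 = 3.5.
The 2 values of 12 occupy positions 5–6 → average rank (5+6)/2 = 5.5.

8, 7, 5.5, 1.5, 9, 3.5, 5.5, 1.5, 3.5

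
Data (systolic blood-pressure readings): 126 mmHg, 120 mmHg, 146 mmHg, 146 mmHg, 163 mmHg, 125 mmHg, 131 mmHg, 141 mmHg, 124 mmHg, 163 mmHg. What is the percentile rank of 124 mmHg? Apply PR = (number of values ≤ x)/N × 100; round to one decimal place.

N = 10.
Strictly below 124: 1. Equal to 124: 1.
PR = 2/10 × 100 = 20.0

20.0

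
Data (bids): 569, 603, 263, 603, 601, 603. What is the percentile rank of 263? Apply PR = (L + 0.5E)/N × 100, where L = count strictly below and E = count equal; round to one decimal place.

8.3

N = 6.
Strictly below 263: 0. Equal to 263: 1.
PR = (0 + 0.5·1)/6 × 100 = 8.3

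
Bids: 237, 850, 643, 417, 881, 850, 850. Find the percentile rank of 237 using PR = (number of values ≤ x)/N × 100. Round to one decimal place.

N = 7.
Strictly below 237: 0. Equal to 237: 1.
PR = 1/7 × 100 = 14.3

14.3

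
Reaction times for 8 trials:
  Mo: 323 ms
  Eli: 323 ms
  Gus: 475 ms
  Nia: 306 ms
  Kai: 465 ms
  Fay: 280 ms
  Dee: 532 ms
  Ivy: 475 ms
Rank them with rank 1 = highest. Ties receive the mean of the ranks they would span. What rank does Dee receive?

Sorted (descending): 532, 475, 475, 465, 323, 323, 306, 280
The 2 values of 475 occupy positions 2–3 → average rank (2+3)/2 = 2.5.
The 2 values of 323 occupy positions 5–6 → average rank (5+6)/2 = 5.5.
Dee has value 532 ms → rank 1.

1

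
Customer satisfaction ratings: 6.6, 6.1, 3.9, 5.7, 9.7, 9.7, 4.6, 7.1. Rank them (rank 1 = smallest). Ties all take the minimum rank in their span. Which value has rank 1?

3.9

Sorted (ascending): 3.9, 4.6, 5.7, 6.1, 6.6, 7.1, 9.7, 9.7
The 2 values of 9.7 occupy positions 7–8 → each gets rank 7.
Rank 1 → value 3.9.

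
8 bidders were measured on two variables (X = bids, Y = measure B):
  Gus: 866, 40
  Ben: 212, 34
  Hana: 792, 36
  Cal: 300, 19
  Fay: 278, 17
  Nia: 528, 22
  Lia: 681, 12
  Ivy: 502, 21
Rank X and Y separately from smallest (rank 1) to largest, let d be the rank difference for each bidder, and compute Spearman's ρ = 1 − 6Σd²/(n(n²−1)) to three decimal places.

Ranks of variable 1: 8, 1, 7, 3, 2, 5, 6, 4
Ranks of variable 2: 8, 6, 7, 3, 2, 5, 1, 4
d = r₁ − r₂: 0, -5, 0, 0, 0, 0, 5, 0
d²: 0, 25, 0, 0, 0, 0, 25, 0; Σd² = 50
ρ = 1 − 6·50/(8·63) = 1 − 300/504 = 0.405

0.405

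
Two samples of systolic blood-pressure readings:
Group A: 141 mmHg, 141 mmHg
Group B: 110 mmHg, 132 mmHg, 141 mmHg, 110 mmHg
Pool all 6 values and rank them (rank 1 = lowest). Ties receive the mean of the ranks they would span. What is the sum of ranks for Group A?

10

Sorted (ascending): 110, 110, 132, 141, 141, 141
The 2 values of 110 occupy positions 1–2 → average rank (1+2)/2 = 1.5.
The 3 values of 141 occupy positions 4–6 → average rank 5.
Group A values → pooled ranks: 141→5, 141→5
Rank sum = 5 + 5 = 10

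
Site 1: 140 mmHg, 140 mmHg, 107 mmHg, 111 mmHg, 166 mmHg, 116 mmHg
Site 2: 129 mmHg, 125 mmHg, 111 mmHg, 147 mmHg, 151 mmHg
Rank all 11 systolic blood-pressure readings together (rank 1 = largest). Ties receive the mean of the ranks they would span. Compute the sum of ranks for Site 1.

38.5

Sorted (descending): 166, 151, 147, 140, 140, 129, 125, 116, 111, 111, 107
The 2 values of 140 occupy positions 4–5 → average rank (4+5)/2 = 4.5.
The 2 values of 111 occupy positions 9–10 → average rank (9+10)/2 = 9.5.
Site 1 values → pooled ranks: 140→4.5, 140→4.5, 107→11, 111→9.5, 166→1, 116→8
Rank sum = 4.5 + 4.5 + 11 + 9.5 + 1 + 8 = 38.5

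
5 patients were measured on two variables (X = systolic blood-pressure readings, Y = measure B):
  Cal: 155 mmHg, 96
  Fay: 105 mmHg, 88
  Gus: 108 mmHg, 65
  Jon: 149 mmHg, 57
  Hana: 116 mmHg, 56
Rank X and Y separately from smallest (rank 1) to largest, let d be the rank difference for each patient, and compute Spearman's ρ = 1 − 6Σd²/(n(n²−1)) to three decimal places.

0.100

Ranks of variable 1: 5, 1, 2, 4, 3
Ranks of variable 2: 5, 4, 3, 2, 1
d = r₁ − r₂: 0, -3, -1, 2, 2
d²: 0, 9, 1, 4, 4; Σd² = 18
ρ = 1 − 6·18/(5·24) = 1 − 108/120 = 0.100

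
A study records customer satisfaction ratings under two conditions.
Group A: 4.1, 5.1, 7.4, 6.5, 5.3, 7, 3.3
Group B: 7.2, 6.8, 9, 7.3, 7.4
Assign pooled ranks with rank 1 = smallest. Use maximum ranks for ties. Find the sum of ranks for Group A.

33

Sorted (ascending): 3.3, 4.1, 5.1, 5.3, 6.5, 6.8, 7, 7.2, 7.3, 7.4, 7.4, 9
The 2 values of 7.4 occupy positions 10–11 → each gets rank 11.
Group A values → pooled ranks: 4.1→2, 5.1→3, 7.4→11, 6.5→5, 5.3→4, 7→7, 3.3→1
Rank sum = 2 + 3 + 11 + 5 + 4 + 7 + 1 = 33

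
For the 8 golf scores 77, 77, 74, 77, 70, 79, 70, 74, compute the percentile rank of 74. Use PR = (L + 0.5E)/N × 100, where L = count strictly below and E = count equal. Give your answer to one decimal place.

N = 8.
Strictly below 74: 2. Equal to 74: 2.
PR = (2 + 0.5·2)/8 × 100 = 37.5

37.5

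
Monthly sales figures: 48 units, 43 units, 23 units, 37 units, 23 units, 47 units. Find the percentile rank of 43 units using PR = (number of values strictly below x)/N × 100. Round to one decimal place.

50.0

N = 6.
Strictly below 43: 3. Equal to 43: 1.
PR = 3/6 × 100 = 50.0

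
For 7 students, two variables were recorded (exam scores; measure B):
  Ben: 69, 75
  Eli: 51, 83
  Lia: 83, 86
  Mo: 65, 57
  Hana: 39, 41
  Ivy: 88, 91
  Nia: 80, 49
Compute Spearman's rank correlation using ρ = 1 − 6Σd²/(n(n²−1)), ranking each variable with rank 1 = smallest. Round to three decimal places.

0.679

Ranks of variable 1: 4, 2, 6, 3, 1, 7, 5
Ranks of variable 2: 4, 5, 6, 3, 1, 7, 2
d = r₁ − r₂: 0, -3, 0, 0, 0, 0, 3
d²: 0, 9, 0, 0, 0, 0, 9; Σd² = 18
ρ = 1 − 6·18/(7·48) = 1 − 108/336 = 0.679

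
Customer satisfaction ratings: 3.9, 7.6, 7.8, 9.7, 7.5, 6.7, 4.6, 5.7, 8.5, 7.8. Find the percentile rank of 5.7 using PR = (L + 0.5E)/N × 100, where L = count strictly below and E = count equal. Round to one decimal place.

N = 10.
Strictly below 5.7: 2. Equal to 5.7: 1.
PR = (2 + 0.5·1)/10 × 100 = 25.0

25.0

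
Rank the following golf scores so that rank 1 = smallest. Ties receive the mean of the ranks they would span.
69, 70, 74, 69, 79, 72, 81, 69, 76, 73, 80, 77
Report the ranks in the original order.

Sorted (ascending): 69, 69, 69, 70, 72, 73, 74, 76, 77, 79, 80, 81
The 3 values of 69 occupy positions 1–3 → average rank 2.

2, 4, 7, 2, 10, 5, 12, 2, 8, 6, 11, 9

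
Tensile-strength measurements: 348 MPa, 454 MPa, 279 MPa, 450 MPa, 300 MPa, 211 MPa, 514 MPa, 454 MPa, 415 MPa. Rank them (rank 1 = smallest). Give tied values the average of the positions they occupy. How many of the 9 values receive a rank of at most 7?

6

Sorted (ascending): 211, 279, 300, 348, 415, 450, 454, 454, 514
The 2 values of 454 occupy positions 7–8 → average rank (7+8)/2 = 7.5.
Ranks ≤ 7: {1, 2, 3, 4, 5, 6} → 6 values.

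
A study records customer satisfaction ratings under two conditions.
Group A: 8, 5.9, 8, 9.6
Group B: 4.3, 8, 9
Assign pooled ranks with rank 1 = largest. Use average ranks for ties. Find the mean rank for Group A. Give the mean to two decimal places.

Sorted (descending): 9.6, 9, 8, 8, 8, 5.9, 4.3
The 3 values of 8 occupy positions 3–5 → average rank 4.
Group A values → pooled ranks: 8→4, 5.9→6, 8→4, 9.6→1
Mean rank = (4 + 6 + 4 + 1) / 4 = 3.75

3.75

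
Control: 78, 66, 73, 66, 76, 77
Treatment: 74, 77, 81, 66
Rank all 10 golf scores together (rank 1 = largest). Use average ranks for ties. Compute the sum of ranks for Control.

35.5

Sorted (descending): 81, 78, 77, 77, 76, 74, 73, 66, 66, 66
The 2 values of 77 occupy positions 3–4 → average rank (3+4)/2 = 3.5.
The 3 values of 66 occupy positions 8–10 → average rank 9.
Control values → pooled ranks: 78→2, 66→9, 73→7, 66→9, 76→5, 77→3.5
Rank sum = 2 + 9 + 7 + 9 + 5 + 3.5 = 35.5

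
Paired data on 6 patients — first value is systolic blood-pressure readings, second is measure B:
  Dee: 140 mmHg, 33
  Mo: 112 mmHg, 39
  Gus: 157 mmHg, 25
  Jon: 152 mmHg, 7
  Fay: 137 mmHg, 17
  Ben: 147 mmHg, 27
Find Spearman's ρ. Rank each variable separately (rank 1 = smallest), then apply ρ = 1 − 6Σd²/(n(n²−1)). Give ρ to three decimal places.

-0.543

Ranks of variable 1: 3, 1, 6, 5, 2, 4
Ranks of variable 2: 5, 6, 3, 1, 2, 4
d = r₁ − r₂: -2, -5, 3, 4, 0, 0
d²: 4, 25, 9, 16, 0, 0; Σd² = 54
ρ = 1 − 6·54/(6·35) = 1 − 324/210 = -0.543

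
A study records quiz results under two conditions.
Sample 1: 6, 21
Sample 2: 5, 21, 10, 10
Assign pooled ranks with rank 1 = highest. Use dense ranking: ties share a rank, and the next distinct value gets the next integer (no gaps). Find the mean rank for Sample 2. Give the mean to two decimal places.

Sorted (descending): 21, 21, 10, 10, 6, 5
The 2 values of 21 share dense rank 1.
The 2 values of 10 share dense rank 2.
Remaining distinct values take the next consecutive integers.
Sample 2 values → pooled ranks: 5→4, 21→1, 10→2, 10→2
Mean rank = (4 + 1 + 2 + 2) / 4 = 2.25

2.25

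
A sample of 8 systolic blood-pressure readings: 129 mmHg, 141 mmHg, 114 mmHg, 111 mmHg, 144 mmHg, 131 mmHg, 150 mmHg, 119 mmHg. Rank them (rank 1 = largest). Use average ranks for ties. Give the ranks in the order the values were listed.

5, 3, 7, 8, 2, 4, 1, 6

Sorted (descending): 150, 144, 141, 131, 129, 119, 114, 111
No ties — each value takes its position as its rank.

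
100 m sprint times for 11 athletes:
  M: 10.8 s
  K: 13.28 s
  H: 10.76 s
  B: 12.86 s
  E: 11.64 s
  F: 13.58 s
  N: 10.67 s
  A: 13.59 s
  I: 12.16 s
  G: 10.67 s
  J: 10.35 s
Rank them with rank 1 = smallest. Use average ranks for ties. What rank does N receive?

2.5

Sorted (ascending): 10.35, 10.67, 10.67, 10.76, 10.8, 11.64, 12.16, 12.86, 13.28, 13.58, 13.59
The 2 values of 10.67 occupy positions 2–3 → average rank (2+3)/2 = 2.5.
N has value 10.67 s → rank 2.5.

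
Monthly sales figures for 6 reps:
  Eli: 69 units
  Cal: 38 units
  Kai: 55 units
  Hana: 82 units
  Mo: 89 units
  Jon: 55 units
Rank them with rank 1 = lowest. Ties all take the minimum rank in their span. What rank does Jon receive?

Sorted (ascending): 38, 55, 55, 69, 82, 89
The 2 values of 55 occupy positions 2–3 → each gets rank 2.
Jon has value 55 units → rank 2.

2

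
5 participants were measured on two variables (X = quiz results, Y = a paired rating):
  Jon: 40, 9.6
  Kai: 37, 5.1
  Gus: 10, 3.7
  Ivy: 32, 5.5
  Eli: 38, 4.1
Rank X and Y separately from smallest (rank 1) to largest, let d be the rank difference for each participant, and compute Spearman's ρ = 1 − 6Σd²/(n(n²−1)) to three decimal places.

0.600

Ranks of variable 1: 5, 3, 1, 2, 4
Ranks of variable 2: 5, 3, 1, 4, 2
d = r₁ − r₂: 0, 0, 0, -2, 2
d²: 0, 0, 0, 4, 4; Σd² = 8
ρ = 1 − 6·8/(5·24) = 1 − 48/120 = 0.600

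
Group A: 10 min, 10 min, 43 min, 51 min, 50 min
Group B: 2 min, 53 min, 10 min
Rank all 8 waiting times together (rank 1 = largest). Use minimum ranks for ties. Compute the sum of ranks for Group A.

19

Sorted (descending): 53, 51, 50, 43, 10, 10, 10, 2
The 3 values of 10 occupy positions 5–7 → each gets rank 5.
Group A values → pooled ranks: 10→5, 10→5, 43→4, 51→2, 50→3
Rank sum = 5 + 5 + 4 + 2 + 3 = 19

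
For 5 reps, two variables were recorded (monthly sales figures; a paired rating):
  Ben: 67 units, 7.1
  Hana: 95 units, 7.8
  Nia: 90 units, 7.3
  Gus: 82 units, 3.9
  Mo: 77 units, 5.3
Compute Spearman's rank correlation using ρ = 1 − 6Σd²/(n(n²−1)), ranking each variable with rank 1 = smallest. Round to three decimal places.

0.600

Ranks of variable 1: 1, 5, 4, 3, 2
Ranks of variable 2: 3, 5, 4, 1, 2
d = r₁ − r₂: -2, 0, 0, 2, 0
d²: 4, 0, 0, 4, 0; Σd² = 8
ρ = 1 − 6·8/(5·24) = 1 − 48/120 = 0.600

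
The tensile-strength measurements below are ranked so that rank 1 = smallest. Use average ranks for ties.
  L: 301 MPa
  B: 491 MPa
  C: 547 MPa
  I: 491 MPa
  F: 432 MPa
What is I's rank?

Sorted (ascending): 301, 432, 491, 491, 547
The 2 values of 491 occupy positions 3–4 → average rank (3+4)/2 = 3.5.
I has value 491 MPa → rank 3.5.

3.5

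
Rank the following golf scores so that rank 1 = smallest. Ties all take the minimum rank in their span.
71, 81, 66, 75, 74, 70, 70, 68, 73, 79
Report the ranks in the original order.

5, 10, 1, 8, 7, 3, 3, 2, 6, 9

Sorted (ascending): 66, 68, 70, 70, 71, 73, 74, 75, 79, 81
The 2 values of 70 occupy positions 3–4 → each gets rank 3.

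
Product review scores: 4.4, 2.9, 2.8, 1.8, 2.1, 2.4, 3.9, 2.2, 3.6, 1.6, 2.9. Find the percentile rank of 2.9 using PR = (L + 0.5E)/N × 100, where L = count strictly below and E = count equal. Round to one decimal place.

63.6

N = 11.
Strictly below 2.9: 6. Equal to 2.9: 2.
PR = (6 + 0.5·2)/11 × 100 = 63.6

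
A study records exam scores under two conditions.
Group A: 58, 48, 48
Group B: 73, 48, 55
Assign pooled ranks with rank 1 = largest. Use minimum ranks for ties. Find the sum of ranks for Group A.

10

Sorted (descending): 73, 58, 55, 48, 48, 48
The 3 values of 48 occupy positions 4–6 → each gets rank 4.
Group A values → pooled ranks: 58→2, 48→4, 48→4
Rank sum = 2 + 4 + 4 = 10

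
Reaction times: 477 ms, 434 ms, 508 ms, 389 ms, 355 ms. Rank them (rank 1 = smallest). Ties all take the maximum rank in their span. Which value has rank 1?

Sorted (ascending): 355, 389, 434, 477, 508
No ties — each value takes its position as its rank.
Rank 1 → value 355.

355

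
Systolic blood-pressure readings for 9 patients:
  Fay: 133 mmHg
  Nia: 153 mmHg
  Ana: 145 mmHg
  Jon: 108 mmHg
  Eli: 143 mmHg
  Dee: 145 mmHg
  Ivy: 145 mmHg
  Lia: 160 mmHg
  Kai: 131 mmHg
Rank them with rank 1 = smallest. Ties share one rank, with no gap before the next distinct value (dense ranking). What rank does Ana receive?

Sorted (ascending): 108, 131, 133, 143, 145, 145, 145, 153, 160
The 3 values of 145 share dense rank 5.
Remaining distinct values take the next consecutive integers.
Ana has value 145 mmHg → rank 5.

5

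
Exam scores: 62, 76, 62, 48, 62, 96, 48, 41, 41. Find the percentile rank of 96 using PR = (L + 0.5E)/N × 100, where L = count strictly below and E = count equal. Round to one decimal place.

N = 9.
Strictly below 96: 8. Equal to 96: 1.
PR = (8 + 0.5·1)/9 × 100 = 94.4

94.4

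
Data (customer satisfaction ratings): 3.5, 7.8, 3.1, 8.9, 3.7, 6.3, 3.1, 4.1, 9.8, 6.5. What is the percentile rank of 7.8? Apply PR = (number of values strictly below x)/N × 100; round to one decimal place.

N = 10.
Strictly below 7.8: 7. Equal to 7.8: 1.
PR = 7/10 × 100 = 70.0

70.0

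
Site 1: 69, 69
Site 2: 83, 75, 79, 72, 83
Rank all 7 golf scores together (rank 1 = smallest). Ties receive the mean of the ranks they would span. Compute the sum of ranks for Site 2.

Sorted (ascending): 69, 69, 72, 75, 79, 83, 83
The 2 values of 69 occupy positions 1–2 → average rank (1+2)/2 = 1.5.
The 2 values of 83 occupy positions 6–7 → average rank (6+7)/2 = 6.5.
Site 2 values → pooled ranks: 83→6.5, 75→4, 79→5, 72→3, 83→6.5
Rank sum = 6.5 + 4 + 5 + 3 + 6.5 = 25

25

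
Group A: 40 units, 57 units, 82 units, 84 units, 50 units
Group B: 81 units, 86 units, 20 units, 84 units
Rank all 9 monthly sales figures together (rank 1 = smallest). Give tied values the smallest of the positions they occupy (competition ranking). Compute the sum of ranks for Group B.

Sorted (ascending): 20, 40, 50, 57, 81, 82, 84, 84, 86
The 2 values of 84 occupy positions 7–8 → each gets rank 7.
Group B values → pooled ranks: 81→5, 86→9, 20→1, 84→7
Rank sum = 5 + 9 + 1 + 7 = 22

22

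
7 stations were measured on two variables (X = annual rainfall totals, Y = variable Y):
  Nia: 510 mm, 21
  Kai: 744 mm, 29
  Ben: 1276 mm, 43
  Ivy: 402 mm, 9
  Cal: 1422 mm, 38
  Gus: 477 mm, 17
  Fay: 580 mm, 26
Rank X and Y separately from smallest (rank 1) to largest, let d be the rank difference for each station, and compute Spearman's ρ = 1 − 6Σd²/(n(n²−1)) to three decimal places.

Ranks of variable 1: 3, 5, 6, 1, 7, 2, 4
Ranks of variable 2: 3, 5, 7, 1, 6, 2, 4
d = r₁ − r₂: 0, 0, -1, 0, 1, 0, 0
d²: 0, 0, 1, 0, 1, 0, 0; Σd² = 2
ρ = 1 − 6·2/(7·48) = 1 − 12/336 = 0.964

0.964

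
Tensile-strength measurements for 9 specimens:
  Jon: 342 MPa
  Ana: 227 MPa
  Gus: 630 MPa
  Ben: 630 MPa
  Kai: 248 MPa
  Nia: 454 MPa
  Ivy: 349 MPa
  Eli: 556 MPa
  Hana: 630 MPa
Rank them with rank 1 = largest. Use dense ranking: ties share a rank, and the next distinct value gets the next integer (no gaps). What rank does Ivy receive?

4

Sorted (descending): 630, 630, 630, 556, 454, 349, 342, 248, 227
The 3 values of 630 share dense rank 1.
Remaining distinct values take the next consecutive integers.
Ivy has value 349 MPa → rank 4.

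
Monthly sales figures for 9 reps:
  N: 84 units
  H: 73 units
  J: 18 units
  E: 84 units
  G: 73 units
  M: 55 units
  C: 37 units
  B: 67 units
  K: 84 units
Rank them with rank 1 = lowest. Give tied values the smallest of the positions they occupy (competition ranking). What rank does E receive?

7

Sorted (ascending): 18, 37, 55, 67, 73, 73, 84, 84, 84
The 2 values of 73 occupy positions 5–6 → each gets rank 5.
The 3 values of 84 occupy positions 7–9 → each gets rank 7.
E has value 84 units → rank 7.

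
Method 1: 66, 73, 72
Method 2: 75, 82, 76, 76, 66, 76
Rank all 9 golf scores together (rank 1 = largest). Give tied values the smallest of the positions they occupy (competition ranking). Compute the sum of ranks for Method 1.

Sorted (descending): 82, 76, 76, 76, 75, 73, 72, 66, 66
The 3 values of 76 occupy positions 2–4 → each gets rank 2.
The 2 values of 66 occupy positions 8–9 → each gets rank 8.
Method 1 values → pooled ranks: 66→8, 73→6, 72→7
Rank sum = 8 + 6 + 7 = 21

21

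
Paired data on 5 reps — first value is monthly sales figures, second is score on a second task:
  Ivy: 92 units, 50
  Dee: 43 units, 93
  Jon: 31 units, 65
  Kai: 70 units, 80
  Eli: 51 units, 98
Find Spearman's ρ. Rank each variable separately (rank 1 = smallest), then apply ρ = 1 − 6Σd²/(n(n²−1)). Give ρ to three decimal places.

Ranks of variable 1: 5, 2, 1, 4, 3
Ranks of variable 2: 1, 4, 2, 3, 5
d = r₁ − r₂: 4, -2, -1, 1, -2
d²: 16, 4, 1, 1, 4; Σd² = 26
ρ = 1 − 6·26/(5·24) = 1 − 156/120 = -0.300

-0.300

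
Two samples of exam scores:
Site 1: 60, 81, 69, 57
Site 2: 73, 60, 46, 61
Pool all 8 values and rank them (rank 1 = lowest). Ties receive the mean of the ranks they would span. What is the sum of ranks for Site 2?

16.5

Sorted (ascending): 46, 57, 60, 60, 61, 69, 73, 81
The 2 values of 60 occupy positions 3–4 → average rank (3+4)/2 = 3.5.
Site 2 values → pooled ranks: 73→7, 60→3.5, 46→1, 61→5
Rank sum = 7 + 3.5 + 1 + 5 = 16.5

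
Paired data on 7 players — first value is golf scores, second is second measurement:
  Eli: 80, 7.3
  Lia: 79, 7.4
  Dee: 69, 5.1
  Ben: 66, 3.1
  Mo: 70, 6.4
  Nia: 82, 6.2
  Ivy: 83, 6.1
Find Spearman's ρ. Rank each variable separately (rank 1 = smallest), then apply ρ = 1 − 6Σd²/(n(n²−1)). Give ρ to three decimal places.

0.393

Ranks of variable 1: 5, 4, 2, 1, 3, 6, 7
Ranks of variable 2: 6, 7, 2, 1, 5, 4, 3
d = r₁ − r₂: -1, -3, 0, 0, -2, 2, 4
d²: 1, 9, 0, 0, 4, 4, 16; Σd² = 34
ρ = 1 − 6·34/(7·48) = 1 − 204/336 = 0.393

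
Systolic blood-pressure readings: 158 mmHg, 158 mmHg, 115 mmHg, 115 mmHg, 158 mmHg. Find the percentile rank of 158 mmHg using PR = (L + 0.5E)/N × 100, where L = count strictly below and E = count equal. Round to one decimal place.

70.0

N = 5.
Strictly below 158: 2. Equal to 158: 3.
PR = (2 + 0.5·3)/5 × 100 = 70.0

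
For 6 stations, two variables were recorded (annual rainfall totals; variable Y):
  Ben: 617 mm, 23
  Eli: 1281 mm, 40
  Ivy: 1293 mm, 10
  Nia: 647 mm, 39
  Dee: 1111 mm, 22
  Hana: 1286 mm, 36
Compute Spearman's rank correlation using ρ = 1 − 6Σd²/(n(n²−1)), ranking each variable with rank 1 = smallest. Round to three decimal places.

-0.257

Ranks of variable 1: 1, 4, 6, 2, 3, 5
Ranks of variable 2: 3, 6, 1, 5, 2, 4
d = r₁ − r₂: -2, -2, 5, -3, 1, 1
d²: 4, 4, 25, 9, 1, 1; Σd² = 44
ρ = 1 − 6·44/(6·35) = 1 − 264/210 = -0.257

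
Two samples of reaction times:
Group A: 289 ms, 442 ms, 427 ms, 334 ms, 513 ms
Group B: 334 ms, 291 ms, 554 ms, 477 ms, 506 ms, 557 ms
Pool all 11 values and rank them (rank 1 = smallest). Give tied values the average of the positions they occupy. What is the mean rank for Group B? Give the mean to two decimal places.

6.92

Sorted (ascending): 289, 291, 334, 334, 427, 442, 477, 506, 513, 554, 557
The 2 values of 334 occupy positions 3–4 → average rank (3+4)/2 = 3.5.
Group B values → pooled ranks: 334→3.5, 291→2, 554→10, 477→7, 506→8, 557→11
Mean rank = (3.5 + 2 + 10 + 7 + 8 + 11) / 6 = 6.92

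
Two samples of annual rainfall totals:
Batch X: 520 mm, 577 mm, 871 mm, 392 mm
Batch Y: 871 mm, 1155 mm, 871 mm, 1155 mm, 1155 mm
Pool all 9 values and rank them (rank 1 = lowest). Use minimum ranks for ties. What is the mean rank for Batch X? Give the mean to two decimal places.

2.50

Sorted (ascending): 392, 520, 577, 871, 871, 871, 1155, 1155, 1155
The 3 values of 871 occupy positions 4–6 → each gets rank 4.
The 3 values of 1155 occupy positions 7–9 → each gets rank 7.
Batch X values → pooled ranks: 520→2, 577→3, 871→4, 392→1
Mean rank = (2 + 3 + 4 + 1) / 4 = 2.50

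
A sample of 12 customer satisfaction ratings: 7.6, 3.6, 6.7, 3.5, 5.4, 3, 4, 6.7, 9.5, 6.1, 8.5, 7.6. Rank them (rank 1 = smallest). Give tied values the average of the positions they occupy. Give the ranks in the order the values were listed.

Sorted (ascending): 3, 3.5, 3.6, 4, 5.4, 6.1, 6.7, 6.7, 7.6, 7.6, 8.5, 9.5
The 2 values of 6.7 occupy positions 7–8 → average rank (7+8)/2 = 7.5.
The 2 values of 7.6 occupy positions 9–10 → average rank (9+10)/2 = 9.5.

9.5, 3, 7.5, 2, 5, 1, 4, 7.5, 12, 6, 11, 9.5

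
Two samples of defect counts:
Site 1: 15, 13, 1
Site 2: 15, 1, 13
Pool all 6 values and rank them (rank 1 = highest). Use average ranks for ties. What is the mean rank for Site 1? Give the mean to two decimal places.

Sorted (descending): 15, 15, 13, 13, 1, 1
The 2 values of 15 occupy positions 1–2 → average rank (1+2)/2 = 1.5.
The 2 values of 13 occupy positions 3–4 → average rank (3+4)/2 = 3.5.
The 2 values of 1 occupy positions 5–6 → average rank (5+6)/2 = 5.5.
Site 1 values → pooled ranks: 15→1.5, 13→3.5, 1→5.5
Mean rank = (1.5 + 3.5 + 5.5) / 3 = 3.50

3.50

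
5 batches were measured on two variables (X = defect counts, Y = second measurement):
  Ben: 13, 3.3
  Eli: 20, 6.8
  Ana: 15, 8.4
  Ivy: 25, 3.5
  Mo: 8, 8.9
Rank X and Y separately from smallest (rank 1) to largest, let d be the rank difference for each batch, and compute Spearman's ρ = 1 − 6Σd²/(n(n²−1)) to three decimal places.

Ranks of variable 1: 2, 4, 3, 5, 1
Ranks of variable 2: 1, 3, 4, 2, 5
d = r₁ − r₂: 1, 1, -1, 3, -4
d²: 1, 1, 1, 9, 16; Σd² = 28
ρ = 1 − 6·28/(5·24) = 1 − 168/120 = -0.400

-0.400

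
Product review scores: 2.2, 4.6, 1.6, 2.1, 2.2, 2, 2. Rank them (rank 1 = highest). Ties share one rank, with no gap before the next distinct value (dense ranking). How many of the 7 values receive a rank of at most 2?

3

Sorted (descending): 4.6, 2.2, 2.2, 2.1, 2, 2, 1.6
The 2 values of 2.2 share dense rank 2.
The 2 values of 2 share dense rank 4.
Remaining distinct values take the next consecutive integers.
Ranks ≤ 2: {1, 2, 2} → 3 values.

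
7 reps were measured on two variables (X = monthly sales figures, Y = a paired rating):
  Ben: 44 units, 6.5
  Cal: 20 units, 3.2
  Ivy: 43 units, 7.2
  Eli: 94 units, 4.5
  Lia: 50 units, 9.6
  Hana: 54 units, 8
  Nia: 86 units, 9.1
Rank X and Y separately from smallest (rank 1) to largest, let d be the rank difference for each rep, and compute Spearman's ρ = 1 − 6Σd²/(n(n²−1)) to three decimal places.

Ranks of variable 1: 3, 1, 2, 7, 4, 5, 6
Ranks of variable 2: 3, 1, 4, 2, 7, 5, 6
d = r₁ − r₂: 0, 0, -2, 5, -3, 0, 0
d²: 0, 0, 4, 25, 9, 0, 0; Σd² = 38
ρ = 1 − 6·38/(7·48) = 1 − 228/336 = 0.321

0.321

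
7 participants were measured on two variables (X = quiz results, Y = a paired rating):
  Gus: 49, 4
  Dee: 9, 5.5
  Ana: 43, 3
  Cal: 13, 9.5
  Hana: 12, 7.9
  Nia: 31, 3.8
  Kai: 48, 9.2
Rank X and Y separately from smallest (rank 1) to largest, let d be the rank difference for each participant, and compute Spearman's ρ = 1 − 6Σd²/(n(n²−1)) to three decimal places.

Ranks of variable 1: 7, 1, 5, 3, 2, 4, 6
Ranks of variable 2: 3, 4, 1, 7, 5, 2, 6
d = r₁ − r₂: 4, -3, 4, -4, -3, 2, 0
d²: 16, 9, 16, 16, 9, 4, 0; Σd² = 70
ρ = 1 − 6·70/(7·48) = 1 − 420/336 = -0.250

-0.250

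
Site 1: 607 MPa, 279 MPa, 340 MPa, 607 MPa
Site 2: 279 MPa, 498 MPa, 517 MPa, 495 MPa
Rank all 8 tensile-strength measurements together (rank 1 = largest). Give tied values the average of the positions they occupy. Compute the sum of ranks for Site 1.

Sorted (descending): 607, 607, 517, 498, 495, 340, 279, 279
The 2 values of 607 occupy positions 1–2 → average rank (1+2)/2 = 1.5.
The 2 values of 279 occupy positions 7–8 → average rank (7+8)/2 = 7.5.
Site 1 values → pooled ranks: 607→1.5, 279→7.5, 340→6, 607→1.5
Rank sum = 1.5 + 7.5 + 6 + 1.5 = 16.5

16.5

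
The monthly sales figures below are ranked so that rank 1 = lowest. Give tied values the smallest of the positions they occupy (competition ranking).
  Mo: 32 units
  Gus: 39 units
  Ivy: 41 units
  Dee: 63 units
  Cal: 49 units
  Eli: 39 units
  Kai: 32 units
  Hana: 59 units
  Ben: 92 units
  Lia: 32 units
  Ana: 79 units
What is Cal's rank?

7

Sorted (ascending): 32, 32, 32, 39, 39, 41, 49, 59, 63, 79, 92
The 3 values of 32 occupy positions 1–3 → each gets rank 1.
The 2 values of 39 occupy positions 4–5 → each gets rank 4.
Cal has value 49 units → rank 7.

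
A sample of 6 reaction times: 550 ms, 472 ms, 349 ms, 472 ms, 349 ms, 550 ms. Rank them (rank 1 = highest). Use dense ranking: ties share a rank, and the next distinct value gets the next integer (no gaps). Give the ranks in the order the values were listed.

1, 2, 3, 2, 3, 1

Sorted (descending): 550, 550, 472, 472, 349, 349
The 2 values of 550 share dense rank 1.
The 2 values of 472 share dense rank 2.
The 2 values of 349 share dense rank 3.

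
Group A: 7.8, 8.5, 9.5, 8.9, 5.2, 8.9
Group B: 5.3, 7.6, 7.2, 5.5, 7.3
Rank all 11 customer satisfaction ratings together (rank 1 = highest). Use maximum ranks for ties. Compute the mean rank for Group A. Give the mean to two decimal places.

4.50

Sorted (descending): 9.5, 8.9, 8.9, 8.5, 7.8, 7.6, 7.3, 7.2, 5.5, 5.3, 5.2
The 2 values of 8.9 occupy positions 2–3 → each gets rank 3.
Group A values → pooled ranks: 7.8→5, 8.5→4, 9.5→1, 8.9→3, 5.2→11, 8.9→3
Mean rank = (5 + 4 + 1 + 3 + 11 + 3) / 6 = 4.50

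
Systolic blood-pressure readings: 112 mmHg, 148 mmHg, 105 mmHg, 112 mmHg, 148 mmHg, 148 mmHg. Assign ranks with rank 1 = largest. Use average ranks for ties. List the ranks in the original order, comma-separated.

Sorted (descending): 148, 148, 148, 112, 112, 105
The 3 values of 148 occupy positions 1–3 → average rank 2.
The 2 values of 112 occupy positions 4–5 → average rank (4+5)/2 = 4.5.

4.5, 2, 6, 4.5, 2, 2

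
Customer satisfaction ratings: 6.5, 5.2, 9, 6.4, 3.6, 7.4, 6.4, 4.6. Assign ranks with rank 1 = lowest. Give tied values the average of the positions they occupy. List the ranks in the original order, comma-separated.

6, 3, 8, 4.5, 1, 7, 4.5, 2

Sorted (ascending): 3.6, 4.6, 5.2, 6.4, 6.4, 6.5, 7.4, 9
The 2 values of 6.4 occupy positions 4–5 → average rank (4+5)/2 = 4.5.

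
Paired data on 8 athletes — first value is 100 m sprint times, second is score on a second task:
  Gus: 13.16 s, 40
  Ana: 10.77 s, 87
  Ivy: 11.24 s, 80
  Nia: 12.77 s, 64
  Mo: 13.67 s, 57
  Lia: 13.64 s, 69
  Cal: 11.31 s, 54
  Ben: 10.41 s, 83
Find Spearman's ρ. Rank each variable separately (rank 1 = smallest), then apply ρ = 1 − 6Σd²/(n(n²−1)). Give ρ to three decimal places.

-0.667

Ranks of variable 1: 6, 2, 3, 5, 8, 7, 4, 1
Ranks of variable 2: 1, 8, 6, 4, 3, 5, 2, 7
d = r₁ − r₂: 5, -6, -3, 1, 5, 2, 2, -6
d²: 25, 36, 9, 1, 25, 4, 4, 36; Σd² = 140
ρ = 1 − 6·140/(8·63) = 1 − 840/504 = -0.667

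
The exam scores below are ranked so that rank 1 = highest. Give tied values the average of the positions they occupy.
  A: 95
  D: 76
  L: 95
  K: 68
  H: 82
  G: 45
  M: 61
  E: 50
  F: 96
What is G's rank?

Sorted (descending): 96, 95, 95, 82, 76, 68, 61, 50, 45
The 2 values of 95 occupy positions 2–3 → average rank (2+3)/2 = 2.5.
G has value 45 → rank 9.

9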